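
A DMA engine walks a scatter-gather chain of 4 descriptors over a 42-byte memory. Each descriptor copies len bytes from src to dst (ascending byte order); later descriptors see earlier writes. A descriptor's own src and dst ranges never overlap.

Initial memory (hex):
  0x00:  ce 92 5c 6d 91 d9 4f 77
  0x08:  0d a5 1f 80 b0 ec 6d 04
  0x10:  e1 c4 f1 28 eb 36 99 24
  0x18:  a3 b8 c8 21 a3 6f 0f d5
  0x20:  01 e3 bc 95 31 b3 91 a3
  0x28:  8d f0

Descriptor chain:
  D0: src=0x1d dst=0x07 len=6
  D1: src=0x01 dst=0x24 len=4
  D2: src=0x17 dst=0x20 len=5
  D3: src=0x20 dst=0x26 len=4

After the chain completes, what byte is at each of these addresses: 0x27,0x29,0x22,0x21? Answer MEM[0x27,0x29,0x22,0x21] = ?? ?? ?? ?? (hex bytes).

MEM[0x27,0x29,0x22,0x21] = a3 c8 b8 a3

D0: mem[0x07..0x0c] <- [6f 0f d5 01 e3 bc]
D1: mem[0x24..0x27] <- [92 5c 6d 91]
D2: mem[0x20..0x24] <- [24 a3 b8 c8 21]
D3: mem[0x26..0x29] <- [24 a3 b8 c8]
query mem[0x27]=0xa3, mem[0x29]=0xc8, mem[0x22]=0xb8, mem[0x21]=0xa3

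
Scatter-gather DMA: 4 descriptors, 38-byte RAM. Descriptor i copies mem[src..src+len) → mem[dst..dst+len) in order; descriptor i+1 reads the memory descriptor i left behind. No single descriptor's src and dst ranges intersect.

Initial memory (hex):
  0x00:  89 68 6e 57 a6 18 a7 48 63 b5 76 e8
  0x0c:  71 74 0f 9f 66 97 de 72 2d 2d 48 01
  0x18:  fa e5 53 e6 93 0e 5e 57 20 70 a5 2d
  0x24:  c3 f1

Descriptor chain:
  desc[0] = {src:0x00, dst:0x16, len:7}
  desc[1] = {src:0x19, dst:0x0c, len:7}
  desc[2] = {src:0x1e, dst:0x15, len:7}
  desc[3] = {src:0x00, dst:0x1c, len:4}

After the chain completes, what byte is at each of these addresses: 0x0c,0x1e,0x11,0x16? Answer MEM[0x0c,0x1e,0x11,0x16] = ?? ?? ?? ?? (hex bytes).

[0] 0x00->0x16 len=7 : 89 68 6e 57 a6 18 a7
[1] 0x19->0x0c len=7 : 57 a6 18 a7 0e 5e 57
[2] 0x1e->0x15 len=7 : 5e 57 20 70 a5 2d c3
[3] 0x00->0x1c len=4 : 89 68 6e 57
query mem[0x0c]=0x57, mem[0x1e]=0x6e, mem[0x11]=0x5e, mem[0x16]=0x57

MEM[0x0c,0x1e,0x11,0x16] = 57 6e 5e 57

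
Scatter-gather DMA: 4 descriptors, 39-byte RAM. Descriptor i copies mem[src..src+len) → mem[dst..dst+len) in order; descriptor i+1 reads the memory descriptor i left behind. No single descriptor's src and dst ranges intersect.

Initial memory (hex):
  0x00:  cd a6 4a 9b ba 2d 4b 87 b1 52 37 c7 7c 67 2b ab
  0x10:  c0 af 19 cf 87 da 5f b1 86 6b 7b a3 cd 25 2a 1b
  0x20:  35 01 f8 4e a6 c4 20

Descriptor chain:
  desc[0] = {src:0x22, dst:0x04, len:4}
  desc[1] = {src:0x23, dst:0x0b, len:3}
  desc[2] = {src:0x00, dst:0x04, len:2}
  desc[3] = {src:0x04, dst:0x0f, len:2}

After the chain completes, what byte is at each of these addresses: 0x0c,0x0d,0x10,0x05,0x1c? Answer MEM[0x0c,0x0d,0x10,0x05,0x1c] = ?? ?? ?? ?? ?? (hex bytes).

MEM[0x0c,0x0d,0x10,0x05,0x1c] = a6 c4 a6 a6 cd

  after D0: wrote 4B at 0x04 = f84ea6c4
  after D1: wrote 3B at 0x0b = 4ea6c4
  after D2: wrote 2B at 0x04 = cda6
  after D3: wrote 2B at 0x0f = cda6
query mem[0x0c]=0xa6, mem[0x0d]=0xc4, mem[0x10]=0xa6, mem[0x05]=0xa6, mem[0x1c]=0xcd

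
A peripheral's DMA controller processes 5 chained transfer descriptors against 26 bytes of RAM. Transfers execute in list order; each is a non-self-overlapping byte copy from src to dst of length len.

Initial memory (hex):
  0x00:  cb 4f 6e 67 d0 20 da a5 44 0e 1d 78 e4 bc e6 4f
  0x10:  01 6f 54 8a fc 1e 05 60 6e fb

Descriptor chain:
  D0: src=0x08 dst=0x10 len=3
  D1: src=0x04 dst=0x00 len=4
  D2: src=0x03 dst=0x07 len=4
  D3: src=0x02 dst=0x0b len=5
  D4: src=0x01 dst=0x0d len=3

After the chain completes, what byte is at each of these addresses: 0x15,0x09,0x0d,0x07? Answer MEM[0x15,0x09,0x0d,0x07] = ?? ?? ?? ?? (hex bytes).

MEM[0x15,0x09,0x0d,0x07] = 1e 20 20 a5

  after D0: wrote 3B at 0x10 = 440e1d
  after D1: wrote 4B at 0x00 = d020daa5
  after D2: wrote 4B at 0x07 = a5d020da
  after D3: wrote 5B at 0x0b = daa5d020da
  after D4: wrote 3B at 0x0d = 20daa5
query mem[0x15]=0x1e, mem[0x09]=0x20, mem[0x0d]=0x20, mem[0x07]=0xa5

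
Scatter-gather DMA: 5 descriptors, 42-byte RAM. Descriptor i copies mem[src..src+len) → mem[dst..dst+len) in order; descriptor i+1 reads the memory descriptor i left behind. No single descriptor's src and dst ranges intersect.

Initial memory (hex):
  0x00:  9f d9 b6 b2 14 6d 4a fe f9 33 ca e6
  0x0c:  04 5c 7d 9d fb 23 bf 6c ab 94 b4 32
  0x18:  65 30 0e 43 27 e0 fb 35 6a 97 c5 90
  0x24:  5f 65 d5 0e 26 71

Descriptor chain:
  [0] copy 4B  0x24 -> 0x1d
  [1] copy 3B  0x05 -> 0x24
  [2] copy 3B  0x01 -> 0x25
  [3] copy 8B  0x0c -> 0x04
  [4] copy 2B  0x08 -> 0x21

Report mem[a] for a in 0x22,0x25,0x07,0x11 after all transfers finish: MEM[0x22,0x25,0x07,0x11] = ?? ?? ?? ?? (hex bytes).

MEM[0x22,0x25,0x07,0x11] = 23 d9 9d 23

[0] 0x24->0x1d len=4 : 5f 65 d5 0e
[1] 0x05->0x24 len=3 : 6d 4a fe
[2] 0x01->0x25 len=3 : d9 b6 b2
[3] 0x0c->0x04 len=8 : 04 5c 7d 9d fb 23 bf 6c
[4] 0x08->0x21 len=2 : fb 23
query mem[0x22]=0x23, mem[0x25]=0xd9, mem[0x07]=0x9d, mem[0x11]=0x23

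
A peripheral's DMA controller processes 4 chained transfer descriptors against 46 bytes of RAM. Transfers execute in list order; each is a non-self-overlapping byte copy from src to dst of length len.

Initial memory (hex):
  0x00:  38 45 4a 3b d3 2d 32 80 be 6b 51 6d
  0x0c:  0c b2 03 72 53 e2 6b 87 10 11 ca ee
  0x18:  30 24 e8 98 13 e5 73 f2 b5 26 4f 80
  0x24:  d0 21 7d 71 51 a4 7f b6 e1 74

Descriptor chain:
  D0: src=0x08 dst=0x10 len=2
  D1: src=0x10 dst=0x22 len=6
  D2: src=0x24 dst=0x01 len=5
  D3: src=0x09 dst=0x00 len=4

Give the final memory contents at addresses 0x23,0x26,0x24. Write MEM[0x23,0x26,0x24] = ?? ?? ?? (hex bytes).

D0: mem[0x10..0x11] <- [be 6b]
D1: mem[0x22..0x27] <- [be 6b 6b 87 10 11]
D2: mem[0x01..0x05] <- [6b 87 10 11 51]
D3: mem[0x00..0x03] <- [6b 51 6d 0c]
query mem[0x23]=0x6b, mem[0x26]=0x10, mem[0x24]=0x6b

MEM[0x23,0x26,0x24] = 6b 10 6b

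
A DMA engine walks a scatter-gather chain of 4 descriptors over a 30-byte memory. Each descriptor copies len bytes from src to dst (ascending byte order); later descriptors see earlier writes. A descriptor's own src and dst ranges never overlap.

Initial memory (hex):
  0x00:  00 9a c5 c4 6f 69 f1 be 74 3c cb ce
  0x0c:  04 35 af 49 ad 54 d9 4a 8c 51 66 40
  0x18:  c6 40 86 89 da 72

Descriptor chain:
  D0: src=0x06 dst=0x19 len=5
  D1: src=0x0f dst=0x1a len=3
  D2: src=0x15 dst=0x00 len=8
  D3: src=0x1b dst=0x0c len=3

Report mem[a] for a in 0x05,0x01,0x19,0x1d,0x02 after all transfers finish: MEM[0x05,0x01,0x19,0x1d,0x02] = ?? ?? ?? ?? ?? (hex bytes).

MEM[0x05,0x01,0x19,0x1d,0x02] = 49 66 f1 cb 40

  after D0: wrote 5B at 0x19 = f1be743ccb
  after D1: wrote 3B at 0x1a = 49ad54
  after D2: wrote 8B at 0x00 = 516640c6f149ad54
  after D3: wrote 3B at 0x0c = ad54cb
query mem[0x05]=0x49, mem[0x01]=0x66, mem[0x19]=0xf1, mem[0x1d]=0xcb, mem[0x02]=0x40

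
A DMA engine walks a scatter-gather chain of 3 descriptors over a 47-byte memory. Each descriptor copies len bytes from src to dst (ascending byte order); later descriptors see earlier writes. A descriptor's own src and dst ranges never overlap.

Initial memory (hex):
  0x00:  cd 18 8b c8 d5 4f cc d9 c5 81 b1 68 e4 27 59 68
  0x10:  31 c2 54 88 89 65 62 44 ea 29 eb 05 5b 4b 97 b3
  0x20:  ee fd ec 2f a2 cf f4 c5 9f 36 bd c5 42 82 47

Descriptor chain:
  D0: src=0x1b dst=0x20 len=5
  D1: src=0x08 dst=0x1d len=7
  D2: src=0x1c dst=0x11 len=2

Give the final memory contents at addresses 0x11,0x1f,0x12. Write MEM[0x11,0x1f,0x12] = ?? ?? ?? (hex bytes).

MEM[0x11,0x1f,0x12] = 5b b1 c5

#0 dst[0x20+5] := {0x05,0x5b,0x4b,0x97,0xb3}
#1 dst[0x1d+7] := {0xc5,0x81,0xb1,0x68,0xe4,0x27,0x59}
#2 dst[0x11+2] := {0x5b,0xc5}
query mem[0x11]=0x5b, mem[0x1f]=0xb1, mem[0x12]=0xc5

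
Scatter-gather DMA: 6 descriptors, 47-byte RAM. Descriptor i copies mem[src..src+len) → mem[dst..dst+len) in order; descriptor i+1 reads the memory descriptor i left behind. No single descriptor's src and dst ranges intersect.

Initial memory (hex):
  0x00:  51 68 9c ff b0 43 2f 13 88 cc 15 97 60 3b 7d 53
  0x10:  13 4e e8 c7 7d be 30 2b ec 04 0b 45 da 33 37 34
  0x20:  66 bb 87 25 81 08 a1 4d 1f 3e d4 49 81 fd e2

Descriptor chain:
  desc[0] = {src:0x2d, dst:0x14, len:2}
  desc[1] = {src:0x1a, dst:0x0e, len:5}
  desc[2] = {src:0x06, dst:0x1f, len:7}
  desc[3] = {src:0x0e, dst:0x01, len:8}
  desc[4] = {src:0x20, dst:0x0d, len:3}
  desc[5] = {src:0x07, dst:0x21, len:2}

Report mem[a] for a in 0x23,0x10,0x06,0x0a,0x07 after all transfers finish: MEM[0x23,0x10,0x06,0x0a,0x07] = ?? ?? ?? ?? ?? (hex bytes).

MEM[0x23,0x10,0x06,0x0a,0x07] = 15 da c7 15 fd

  after D0: wrote 2B at 0x14 = fde2
  after D1: wrote 5B at 0x0e = 0b45da3337
  after D2: wrote 7B at 0x1f = 2f1388cc159760
  after D3: wrote 8B at 0x01 = 0b45da3337c7fde2
  after D4: wrote 3B at 0x0d = 1388cc
  after D5: wrote 2B at 0x21 = fde2
query mem[0x23]=0x15, mem[0x10]=0xda, mem[0x06]=0xc7, mem[0x0a]=0x15, mem[0x07]=0xfd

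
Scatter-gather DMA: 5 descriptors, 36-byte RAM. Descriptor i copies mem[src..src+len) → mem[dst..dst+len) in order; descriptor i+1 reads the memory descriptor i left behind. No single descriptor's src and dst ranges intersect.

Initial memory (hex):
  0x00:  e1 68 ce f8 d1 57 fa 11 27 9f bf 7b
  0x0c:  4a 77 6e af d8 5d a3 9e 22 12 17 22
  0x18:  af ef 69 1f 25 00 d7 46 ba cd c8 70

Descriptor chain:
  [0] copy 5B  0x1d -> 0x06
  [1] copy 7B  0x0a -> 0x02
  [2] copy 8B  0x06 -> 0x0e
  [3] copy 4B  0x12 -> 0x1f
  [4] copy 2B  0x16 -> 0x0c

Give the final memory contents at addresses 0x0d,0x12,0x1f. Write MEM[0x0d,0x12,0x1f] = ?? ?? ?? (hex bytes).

MEM[0x0d,0x12,0x1f] = 22 cd cd

#0 dst[0x06+5] := {0x00,0xd7,0x46,0xba,0xcd}
#1 dst[0x02+7] := {0xcd,0x7b,0x4a,0x77,0x6e,0xaf,0xd8}
#2 dst[0x0e+8] := {0x6e,0xaf,0xd8,0xba,0xcd,0x7b,0x4a,0x77}
#3 dst[0x1f+4] := {0xcd,0x7b,0x4a,0x77}
#4 dst[0x0c+2] := {0x17,0x22}
query mem[0x0d]=0x22, mem[0x12]=0xcd, mem[0x1f]=0xcd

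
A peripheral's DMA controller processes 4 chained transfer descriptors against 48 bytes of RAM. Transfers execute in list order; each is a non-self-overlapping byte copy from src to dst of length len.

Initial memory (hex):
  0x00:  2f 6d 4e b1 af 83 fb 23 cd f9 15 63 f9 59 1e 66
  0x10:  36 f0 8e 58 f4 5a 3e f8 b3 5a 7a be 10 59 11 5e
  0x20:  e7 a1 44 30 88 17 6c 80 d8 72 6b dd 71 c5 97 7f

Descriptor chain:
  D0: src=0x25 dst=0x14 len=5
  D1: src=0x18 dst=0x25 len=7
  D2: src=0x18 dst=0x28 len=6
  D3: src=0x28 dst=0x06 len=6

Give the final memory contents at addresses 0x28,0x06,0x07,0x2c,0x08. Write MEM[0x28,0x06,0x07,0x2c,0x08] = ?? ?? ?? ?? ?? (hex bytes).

MEM[0x28,0x06,0x07,0x2c,0x08] = 72 72 5a 10 7a

#0 dst[0x14+5] := {0x17,0x6c,0x80,0xd8,0x72}
#1 dst[0x25+7] := {0x72,0x5a,0x7a,0xbe,0x10,0x59,0x11}
#2 dst[0x28+6] := {0x72,0x5a,0x7a,0xbe,0x10,0x59}
#3 dst[0x06+6] := {0x72,0x5a,0x7a,0xbe,0x10,0x59}
query mem[0x28]=0x72, mem[0x06]=0x72, mem[0x07]=0x5a, mem[0x2c]=0x10, mem[0x08]=0x7a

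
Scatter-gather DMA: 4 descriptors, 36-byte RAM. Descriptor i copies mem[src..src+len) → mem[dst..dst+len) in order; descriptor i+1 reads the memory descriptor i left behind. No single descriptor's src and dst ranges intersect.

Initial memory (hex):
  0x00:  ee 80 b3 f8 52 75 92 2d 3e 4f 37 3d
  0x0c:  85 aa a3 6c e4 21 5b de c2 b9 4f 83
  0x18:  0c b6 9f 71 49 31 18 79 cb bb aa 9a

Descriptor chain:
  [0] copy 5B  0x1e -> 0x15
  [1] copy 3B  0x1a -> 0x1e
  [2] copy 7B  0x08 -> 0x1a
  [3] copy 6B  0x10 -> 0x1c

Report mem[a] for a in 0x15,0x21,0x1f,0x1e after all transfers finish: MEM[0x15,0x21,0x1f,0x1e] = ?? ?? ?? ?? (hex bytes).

MEM[0x15,0x21,0x1f,0x1e] = 18 18 de 5b

  after D0: wrote 5B at 0x15 = 1879cbbbaa
  after D1: wrote 3B at 0x1e = 9f7149
  after D2: wrote 7B at 0x1a = 3e4f373d85aaa3
  after D3: wrote 6B at 0x1c = e4215bdec218
query mem[0x15]=0x18, mem[0x21]=0x18, mem[0x1f]=0xde, mem[0x1e]=0x5b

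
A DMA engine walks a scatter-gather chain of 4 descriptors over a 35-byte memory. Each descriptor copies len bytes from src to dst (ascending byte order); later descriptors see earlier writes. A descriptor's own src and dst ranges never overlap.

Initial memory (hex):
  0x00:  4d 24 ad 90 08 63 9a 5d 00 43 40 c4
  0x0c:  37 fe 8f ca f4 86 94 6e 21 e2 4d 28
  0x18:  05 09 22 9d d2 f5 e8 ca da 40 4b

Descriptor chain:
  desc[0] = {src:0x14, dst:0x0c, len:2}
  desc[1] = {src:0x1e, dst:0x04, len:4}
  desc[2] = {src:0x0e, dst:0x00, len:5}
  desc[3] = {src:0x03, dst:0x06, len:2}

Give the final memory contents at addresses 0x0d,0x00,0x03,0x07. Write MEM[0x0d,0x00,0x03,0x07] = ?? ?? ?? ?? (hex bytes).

MEM[0x0d,0x00,0x03,0x07] = e2 8f 86 94

D0: mem[0x0c..0x0d] <- [21 e2]
D1: mem[0x04..0x07] <- [e8 ca da 40]
D2: mem[0x00..0x04] <- [8f ca f4 86 94]
D3: mem[0x06..0x07] <- [86 94]
query mem[0x0d]=0xe2, mem[0x00]=0x8f, mem[0x03]=0x86, mem[0x07]=0x94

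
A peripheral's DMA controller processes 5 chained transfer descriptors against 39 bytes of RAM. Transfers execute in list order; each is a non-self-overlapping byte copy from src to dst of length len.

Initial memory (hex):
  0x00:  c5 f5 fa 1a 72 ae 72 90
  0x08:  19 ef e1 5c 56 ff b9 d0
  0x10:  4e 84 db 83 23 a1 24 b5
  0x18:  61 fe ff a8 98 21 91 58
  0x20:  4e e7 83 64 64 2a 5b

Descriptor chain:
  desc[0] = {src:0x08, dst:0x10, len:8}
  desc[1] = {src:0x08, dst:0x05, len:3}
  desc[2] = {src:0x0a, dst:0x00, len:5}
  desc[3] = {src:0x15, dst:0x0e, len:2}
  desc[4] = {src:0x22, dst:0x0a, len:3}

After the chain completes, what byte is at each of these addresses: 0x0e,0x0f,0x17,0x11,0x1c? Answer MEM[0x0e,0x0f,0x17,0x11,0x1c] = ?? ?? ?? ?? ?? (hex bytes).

D0: mem[0x10..0x17] <- [19 ef e1 5c 56 ff b9 d0]
D1: mem[0x05..0x07] <- [19 ef e1]
D2: mem[0x00..0x04] <- [e1 5c 56 ff b9]
D3: mem[0x0e..0x0f] <- [ff b9]
D4: mem[0x0a..0x0c] <- [83 64 64]
query mem[0x0e]=0xff, mem[0x0f]=0xb9, mem[0x17]=0xd0, mem[0x11]=0xef, mem[0x1c]=0x98

MEM[0x0e,0x0f,0x17,0x11,0x1c] = ff b9 d0 ef 98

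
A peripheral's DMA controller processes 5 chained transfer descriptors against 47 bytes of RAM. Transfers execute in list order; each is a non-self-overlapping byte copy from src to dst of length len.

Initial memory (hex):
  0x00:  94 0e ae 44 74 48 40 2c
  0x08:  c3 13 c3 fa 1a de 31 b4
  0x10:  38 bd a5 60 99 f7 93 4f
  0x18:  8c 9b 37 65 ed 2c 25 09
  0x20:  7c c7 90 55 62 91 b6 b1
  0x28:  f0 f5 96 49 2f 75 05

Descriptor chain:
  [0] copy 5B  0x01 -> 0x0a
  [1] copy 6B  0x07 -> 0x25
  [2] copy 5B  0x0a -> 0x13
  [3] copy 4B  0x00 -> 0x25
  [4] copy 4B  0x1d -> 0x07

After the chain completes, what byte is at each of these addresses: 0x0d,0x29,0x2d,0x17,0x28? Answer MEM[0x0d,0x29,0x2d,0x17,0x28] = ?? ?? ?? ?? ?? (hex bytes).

D0: mem[0x0a..0x0e] <- [0e ae 44 74 48]
D1: mem[0x25..0x2a] <- [2c c3 13 0e ae 44]
D2: mem[0x13..0x17] <- [0e ae 44 74 48]
D3: mem[0x25..0x28] <- [94 0e ae 44]
D4: mem[0x07..0x0a] <- [2c 25 09 7c]
query mem[0x0d]=0x74, mem[0x29]=0xae, mem[0x2d]=0x75, mem[0x17]=0x48, mem[0x28]=0x44

MEM[0x0d,0x29,0x2d,0x17,0x28] = 74 ae 75 48 44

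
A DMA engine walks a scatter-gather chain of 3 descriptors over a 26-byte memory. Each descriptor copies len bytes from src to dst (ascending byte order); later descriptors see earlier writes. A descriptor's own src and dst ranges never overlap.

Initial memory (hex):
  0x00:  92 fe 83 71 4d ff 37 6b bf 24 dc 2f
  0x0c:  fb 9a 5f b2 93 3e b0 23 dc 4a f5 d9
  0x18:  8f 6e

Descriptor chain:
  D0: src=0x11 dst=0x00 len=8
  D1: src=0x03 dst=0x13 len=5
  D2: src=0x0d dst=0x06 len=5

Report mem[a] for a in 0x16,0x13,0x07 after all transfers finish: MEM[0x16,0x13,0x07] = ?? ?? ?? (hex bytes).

D0: mem[0x00..0x07] <- [3e b0 23 dc 4a f5 d9 8f]
D1: mem[0x13..0x17] <- [dc 4a f5 d9 8f]
D2: mem[0x06..0x0a] <- [9a 5f b2 93 3e]
query mem[0x16]=0xd9, mem[0x13]=0xdc, mem[0x07]=0x5f

MEM[0x16,0x13,0x07] = d9 dc 5f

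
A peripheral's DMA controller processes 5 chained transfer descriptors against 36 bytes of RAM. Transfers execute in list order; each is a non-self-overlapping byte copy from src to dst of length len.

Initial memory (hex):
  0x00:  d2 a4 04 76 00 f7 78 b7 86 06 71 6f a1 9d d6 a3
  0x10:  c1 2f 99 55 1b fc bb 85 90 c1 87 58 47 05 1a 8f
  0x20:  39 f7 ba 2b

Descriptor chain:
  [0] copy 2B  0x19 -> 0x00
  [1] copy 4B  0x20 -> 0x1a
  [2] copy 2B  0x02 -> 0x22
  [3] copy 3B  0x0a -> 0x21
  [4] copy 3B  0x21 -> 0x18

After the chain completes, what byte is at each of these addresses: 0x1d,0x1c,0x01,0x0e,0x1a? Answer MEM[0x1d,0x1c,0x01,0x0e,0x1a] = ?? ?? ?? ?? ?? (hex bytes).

MEM[0x1d,0x1c,0x01,0x0e,0x1a] = 2b ba 87 d6 a1

#0 dst[0x00+2] := {0xc1,0x87}
#1 dst[0x1a+4] := {0x39,0xf7,0xba,0x2b}
#2 dst[0x22+2] := {0x04,0x76}
#3 dst[0x21+3] := {0x71,0x6f,0xa1}
#4 dst[0x18+3] := {0x71,0x6f,0xa1}
query mem[0x1d]=0x2b, mem[0x1c]=0xba, mem[0x01]=0x87, mem[0x0e]=0xd6, mem[0x1a]=0xa1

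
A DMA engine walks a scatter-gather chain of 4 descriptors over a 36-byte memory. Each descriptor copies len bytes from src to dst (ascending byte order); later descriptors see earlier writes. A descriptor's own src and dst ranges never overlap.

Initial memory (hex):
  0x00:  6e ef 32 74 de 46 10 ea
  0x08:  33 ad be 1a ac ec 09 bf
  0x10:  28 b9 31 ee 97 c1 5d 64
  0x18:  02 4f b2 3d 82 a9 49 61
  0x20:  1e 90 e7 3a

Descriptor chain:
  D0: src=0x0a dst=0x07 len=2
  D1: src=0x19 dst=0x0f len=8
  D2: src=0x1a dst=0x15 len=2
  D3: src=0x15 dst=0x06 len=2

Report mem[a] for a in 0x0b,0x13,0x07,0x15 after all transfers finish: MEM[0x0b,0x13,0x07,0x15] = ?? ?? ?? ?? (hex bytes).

MEM[0x0b,0x13,0x07,0x15] = 1a a9 3d b2

[0] 0x0a->0x07 len=2 : be 1a
[1] 0x19->0x0f len=8 : 4f b2 3d 82 a9 49 61 1e
[2] 0x1a->0x15 len=2 : b2 3d
[3] 0x15->0x06 len=2 : b2 3d
query mem[0x0b]=0x1a, mem[0x13]=0xa9, mem[0x07]=0x3d, mem[0x15]=0xb2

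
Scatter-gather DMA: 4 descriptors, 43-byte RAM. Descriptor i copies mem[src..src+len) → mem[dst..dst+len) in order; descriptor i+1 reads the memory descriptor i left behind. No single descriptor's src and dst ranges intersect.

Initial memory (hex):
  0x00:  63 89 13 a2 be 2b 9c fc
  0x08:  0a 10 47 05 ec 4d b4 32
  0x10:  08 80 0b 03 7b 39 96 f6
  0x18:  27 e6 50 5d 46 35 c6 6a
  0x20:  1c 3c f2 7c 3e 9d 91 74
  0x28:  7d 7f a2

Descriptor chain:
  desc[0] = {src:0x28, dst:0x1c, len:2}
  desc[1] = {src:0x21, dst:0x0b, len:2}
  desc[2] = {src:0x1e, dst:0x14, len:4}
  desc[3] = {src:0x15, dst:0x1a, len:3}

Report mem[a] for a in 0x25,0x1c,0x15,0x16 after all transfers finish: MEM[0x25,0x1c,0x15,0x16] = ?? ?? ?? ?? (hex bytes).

D0: mem[0x1c..0x1d] <- [7d 7f]
D1: mem[0x0b..0x0c] <- [3c f2]
D2: mem[0x14..0x17] <- [c6 6a 1c 3c]
D3: mem[0x1a..0x1c] <- [6a 1c 3c]
query mem[0x25]=0x9d, mem[0x1c]=0x3c, mem[0x15]=0x6a, mem[0x16]=0x1c

MEM[0x25,0x1c,0x15,0x16] = 9d 3c 6a 1c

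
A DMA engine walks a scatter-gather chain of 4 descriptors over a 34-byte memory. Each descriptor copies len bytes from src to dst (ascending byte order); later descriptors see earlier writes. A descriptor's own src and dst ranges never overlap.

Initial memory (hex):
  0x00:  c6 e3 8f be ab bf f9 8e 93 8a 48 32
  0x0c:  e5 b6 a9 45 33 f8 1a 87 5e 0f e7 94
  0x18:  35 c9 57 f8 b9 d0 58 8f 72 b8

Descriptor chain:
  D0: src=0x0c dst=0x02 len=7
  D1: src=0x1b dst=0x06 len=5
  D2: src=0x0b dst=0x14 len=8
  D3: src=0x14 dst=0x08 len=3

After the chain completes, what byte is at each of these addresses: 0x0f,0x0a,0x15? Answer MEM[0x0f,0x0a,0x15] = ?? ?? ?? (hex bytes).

D0: mem[0x02..0x08] <- [e5 b6 a9 45 33 f8 1a]
D1: mem[0x06..0x0a] <- [f8 b9 d0 58 8f]
D2: mem[0x14..0x1b] <- [32 e5 b6 a9 45 33 f8 1a]
D3: mem[0x08..0x0a] <- [32 e5 b6]
query mem[0x0f]=0x45, mem[0x0a]=0xb6, mem[0x15]=0xe5

MEM[0x0f,0x0a,0x15] = 45 b6 e5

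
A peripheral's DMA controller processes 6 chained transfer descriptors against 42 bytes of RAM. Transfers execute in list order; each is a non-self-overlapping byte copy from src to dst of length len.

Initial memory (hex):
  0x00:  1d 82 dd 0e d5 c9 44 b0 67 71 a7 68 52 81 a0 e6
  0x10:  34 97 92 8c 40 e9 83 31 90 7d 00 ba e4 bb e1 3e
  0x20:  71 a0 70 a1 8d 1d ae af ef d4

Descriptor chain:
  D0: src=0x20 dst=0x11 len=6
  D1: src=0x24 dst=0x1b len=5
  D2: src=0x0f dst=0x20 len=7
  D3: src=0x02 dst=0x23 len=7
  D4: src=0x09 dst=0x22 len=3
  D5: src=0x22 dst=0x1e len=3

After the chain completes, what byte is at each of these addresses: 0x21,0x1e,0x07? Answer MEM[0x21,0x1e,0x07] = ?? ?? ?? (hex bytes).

MEM[0x21,0x1e,0x07] = 34 71 b0

[0] 0x20->0x11 len=6 : 71 a0 70 a1 8d 1d
[1] 0x24->0x1b len=5 : 8d 1d ae af ef
[2] 0x0f->0x20 len=7 : e6 34 71 a0 70 a1 8d
[3] 0x02->0x23 len=7 : dd 0e d5 c9 44 b0 67
[4] 0x09->0x22 len=3 : 71 a7 68
[5] 0x22->0x1e len=3 : 71 a7 68
query mem[0x21]=0x34, mem[0x1e]=0x71, mem[0x07]=0xb0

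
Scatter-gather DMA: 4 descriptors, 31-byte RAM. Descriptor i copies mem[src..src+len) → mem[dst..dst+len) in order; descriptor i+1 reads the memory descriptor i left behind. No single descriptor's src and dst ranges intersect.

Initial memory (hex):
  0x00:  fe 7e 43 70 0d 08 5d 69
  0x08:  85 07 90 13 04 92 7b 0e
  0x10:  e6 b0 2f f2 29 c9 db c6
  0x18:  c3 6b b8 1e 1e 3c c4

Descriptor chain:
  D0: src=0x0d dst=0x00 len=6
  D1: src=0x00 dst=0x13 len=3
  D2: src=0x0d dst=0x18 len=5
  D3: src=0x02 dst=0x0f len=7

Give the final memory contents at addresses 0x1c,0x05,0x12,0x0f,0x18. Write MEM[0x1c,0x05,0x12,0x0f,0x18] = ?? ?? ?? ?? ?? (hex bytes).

[0] 0x0d->0x00 len=6 : 92 7b 0e e6 b0 2f
[1] 0x00->0x13 len=3 : 92 7b 0e
[2] 0x0d->0x18 len=5 : 92 7b 0e e6 b0
[3] 0x02->0x0f len=7 : 0e e6 b0 2f 5d 69 85
query mem[0x1c]=0xb0, mem[0x05]=0x2f, mem[0x12]=0x2f, mem[0x0f]=0x0e, mem[0x18]=0x92

MEM[0x1c,0x05,0x12,0x0f,0x18] = b0 2f 2f 0e 92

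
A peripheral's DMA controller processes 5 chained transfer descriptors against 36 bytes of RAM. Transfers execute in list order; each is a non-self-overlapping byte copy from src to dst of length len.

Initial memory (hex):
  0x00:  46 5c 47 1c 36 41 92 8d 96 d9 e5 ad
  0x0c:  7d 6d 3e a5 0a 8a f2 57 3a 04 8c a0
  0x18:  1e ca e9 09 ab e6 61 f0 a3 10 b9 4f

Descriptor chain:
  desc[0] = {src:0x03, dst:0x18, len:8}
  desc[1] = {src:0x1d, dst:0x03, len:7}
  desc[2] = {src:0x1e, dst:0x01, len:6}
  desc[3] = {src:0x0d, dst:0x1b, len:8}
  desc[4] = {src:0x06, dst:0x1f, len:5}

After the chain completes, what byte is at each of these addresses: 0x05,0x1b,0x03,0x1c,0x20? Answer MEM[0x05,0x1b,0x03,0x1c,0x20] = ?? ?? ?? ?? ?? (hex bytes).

MEM[0x05,0x1b,0x03,0x1c,0x20] = b9 6d a3 3e 10

D0: mem[0x18..0x1f] <- [1c 36 41 92 8d 96 d9 e5]
D1: mem[0x03..0x09] <- [96 d9 e5 a3 10 b9 4f]
D2: mem[0x01..0x06] <- [d9 e5 a3 10 b9 4f]
D3: mem[0x1b..0x22] <- [6d 3e a5 0a 8a f2 57 3a]
D4: mem[0x1f..0x23] <- [4f 10 b9 4f e5]
query mem[0x05]=0xb9, mem[0x1b]=0x6d, mem[0x03]=0xa3, mem[0x1c]=0x3e, mem[0x20]=0x10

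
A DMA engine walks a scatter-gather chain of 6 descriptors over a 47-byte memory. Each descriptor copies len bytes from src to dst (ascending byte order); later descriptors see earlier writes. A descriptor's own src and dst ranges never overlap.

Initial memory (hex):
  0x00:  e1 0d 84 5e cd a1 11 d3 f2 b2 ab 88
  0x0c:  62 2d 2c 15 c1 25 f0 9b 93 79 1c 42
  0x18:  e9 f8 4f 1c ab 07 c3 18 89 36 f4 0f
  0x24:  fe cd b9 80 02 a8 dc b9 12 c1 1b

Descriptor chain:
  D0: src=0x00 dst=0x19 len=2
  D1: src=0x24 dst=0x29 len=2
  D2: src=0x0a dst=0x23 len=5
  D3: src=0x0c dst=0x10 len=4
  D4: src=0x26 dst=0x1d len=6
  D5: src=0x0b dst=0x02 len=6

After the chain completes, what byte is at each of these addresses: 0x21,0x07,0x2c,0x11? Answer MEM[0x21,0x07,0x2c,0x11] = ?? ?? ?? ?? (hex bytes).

MEM[0x21,0x07,0x2c,0x11] = cd 62 12 2d

  after D0: wrote 2B at 0x19 = e10d
  after D1: wrote 2B at 0x29 = fecd
  after D2: wrote 5B at 0x23 = ab88622d2c
  after D3: wrote 4B at 0x10 = 622d2c15
  after D4: wrote 6B at 0x1d = 2d2c02fecdb9
  after D5: wrote 6B at 0x02 = 88622d2c1562
query mem[0x21]=0xcd, mem[0x07]=0x62, mem[0x2c]=0x12, mem[0x11]=0x2d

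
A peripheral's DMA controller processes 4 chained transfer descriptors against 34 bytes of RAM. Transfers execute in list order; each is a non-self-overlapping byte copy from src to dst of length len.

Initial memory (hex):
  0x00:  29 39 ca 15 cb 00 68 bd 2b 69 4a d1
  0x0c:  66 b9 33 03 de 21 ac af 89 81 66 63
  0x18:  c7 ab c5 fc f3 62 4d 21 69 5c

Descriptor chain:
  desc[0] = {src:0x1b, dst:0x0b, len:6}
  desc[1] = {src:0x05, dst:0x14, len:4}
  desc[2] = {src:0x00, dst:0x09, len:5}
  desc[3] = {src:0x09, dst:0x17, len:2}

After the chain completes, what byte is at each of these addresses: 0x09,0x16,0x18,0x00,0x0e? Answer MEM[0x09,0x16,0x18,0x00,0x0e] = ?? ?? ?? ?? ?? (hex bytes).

MEM[0x09,0x16,0x18,0x00,0x0e] = 29 bd 39 29 4d

D0: mem[0x0b..0x10] <- [fc f3 62 4d 21 69]
D1: mem[0x14..0x17] <- [00 68 bd 2b]
D2: mem[0x09..0x0d] <- [29 39 ca 15 cb]
D3: mem[0x17..0x18] <- [29 39]
query mem[0x09]=0x29, mem[0x16]=0xbd, mem[0x18]=0x39, mem[0x00]=0x29, mem[0x0e]=0x4d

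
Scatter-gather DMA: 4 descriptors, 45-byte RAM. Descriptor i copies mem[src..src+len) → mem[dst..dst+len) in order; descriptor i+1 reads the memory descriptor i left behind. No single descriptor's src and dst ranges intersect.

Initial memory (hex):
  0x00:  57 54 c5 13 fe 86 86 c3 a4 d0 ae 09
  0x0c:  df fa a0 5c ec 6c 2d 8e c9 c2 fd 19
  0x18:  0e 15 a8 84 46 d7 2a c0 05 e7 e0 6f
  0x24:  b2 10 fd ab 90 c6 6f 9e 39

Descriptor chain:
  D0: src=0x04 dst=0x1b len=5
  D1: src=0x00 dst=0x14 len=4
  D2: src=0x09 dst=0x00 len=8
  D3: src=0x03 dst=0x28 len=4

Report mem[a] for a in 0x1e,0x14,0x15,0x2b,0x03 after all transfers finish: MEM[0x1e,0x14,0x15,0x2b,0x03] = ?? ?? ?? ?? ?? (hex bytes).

MEM[0x1e,0x14,0x15,0x2b,0x03] = c3 57 54 5c df

#0 dst[0x1b+5] := {0xfe,0x86,0x86,0xc3,0xa4}
#1 dst[0x14+4] := {0x57,0x54,0xc5,0x13}
#2 dst[0x00+8] := {0xd0,0xae,0x09,0xdf,0xfa,0xa0,0x5c,0xec}
#3 dst[0x28+4] := {0xdf,0xfa,0xa0,0x5c}
query mem[0x1e]=0xc3, mem[0x14]=0x57, mem[0x15]=0x54, mem[0x2b]=0x5c, mem[0x03]=0xdf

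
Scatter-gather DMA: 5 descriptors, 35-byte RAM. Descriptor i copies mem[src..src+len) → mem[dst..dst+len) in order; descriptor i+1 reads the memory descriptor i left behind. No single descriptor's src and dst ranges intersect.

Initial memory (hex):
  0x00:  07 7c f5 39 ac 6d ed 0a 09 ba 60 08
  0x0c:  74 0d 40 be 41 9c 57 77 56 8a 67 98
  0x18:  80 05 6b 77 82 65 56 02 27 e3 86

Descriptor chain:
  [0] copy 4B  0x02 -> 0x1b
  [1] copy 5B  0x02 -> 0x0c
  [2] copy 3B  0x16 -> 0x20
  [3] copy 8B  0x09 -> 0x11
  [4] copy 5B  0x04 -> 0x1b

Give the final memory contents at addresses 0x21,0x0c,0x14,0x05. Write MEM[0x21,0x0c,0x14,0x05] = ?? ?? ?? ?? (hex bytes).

MEM[0x21,0x0c,0x14,0x05] = 98 f5 f5 6d

  after D0: wrote 4B at 0x1b = f539ac6d
  after D1: wrote 5B at 0x0c = f539ac6ded
  after D2: wrote 3B at 0x20 = 679880
  after D3: wrote 8B at 0x11 = ba6008f539ac6ded
  after D4: wrote 5B at 0x1b = ac6ded0a09
query mem[0x21]=0x98, mem[0x0c]=0xf5, mem[0x14]=0xf5, mem[0x05]=0x6d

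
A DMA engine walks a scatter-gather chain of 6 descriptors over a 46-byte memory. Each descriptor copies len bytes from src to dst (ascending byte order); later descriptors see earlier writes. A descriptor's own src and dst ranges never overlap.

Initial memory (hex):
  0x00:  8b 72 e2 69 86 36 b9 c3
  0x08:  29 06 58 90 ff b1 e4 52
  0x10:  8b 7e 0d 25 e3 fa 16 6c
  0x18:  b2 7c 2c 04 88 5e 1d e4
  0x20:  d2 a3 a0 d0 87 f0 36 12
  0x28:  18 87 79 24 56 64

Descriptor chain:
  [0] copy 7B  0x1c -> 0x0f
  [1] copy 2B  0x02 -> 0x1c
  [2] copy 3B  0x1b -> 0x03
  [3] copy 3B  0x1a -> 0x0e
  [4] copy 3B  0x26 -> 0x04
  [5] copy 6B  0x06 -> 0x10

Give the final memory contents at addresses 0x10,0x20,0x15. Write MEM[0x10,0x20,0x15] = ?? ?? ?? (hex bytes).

MEM[0x10,0x20,0x15] = 18 d2 90

#0 dst[0x0f+7] := {0x88,0x5e,0x1d,0xe4,0xd2,0xa3,0xa0}
#1 dst[0x1c+2] := {0xe2,0x69}
#2 dst[0x03+3] := {0x04,0xe2,0x69}
#3 dst[0x0e+3] := {0x2c,0x04,0xe2}
#4 dst[0x04+3] := {0x36,0x12,0x18}
#5 dst[0x10+6] := {0x18,0xc3,0x29,0x06,0x58,0x90}
query mem[0x10]=0x18, mem[0x20]=0xd2, mem[0x15]=0x90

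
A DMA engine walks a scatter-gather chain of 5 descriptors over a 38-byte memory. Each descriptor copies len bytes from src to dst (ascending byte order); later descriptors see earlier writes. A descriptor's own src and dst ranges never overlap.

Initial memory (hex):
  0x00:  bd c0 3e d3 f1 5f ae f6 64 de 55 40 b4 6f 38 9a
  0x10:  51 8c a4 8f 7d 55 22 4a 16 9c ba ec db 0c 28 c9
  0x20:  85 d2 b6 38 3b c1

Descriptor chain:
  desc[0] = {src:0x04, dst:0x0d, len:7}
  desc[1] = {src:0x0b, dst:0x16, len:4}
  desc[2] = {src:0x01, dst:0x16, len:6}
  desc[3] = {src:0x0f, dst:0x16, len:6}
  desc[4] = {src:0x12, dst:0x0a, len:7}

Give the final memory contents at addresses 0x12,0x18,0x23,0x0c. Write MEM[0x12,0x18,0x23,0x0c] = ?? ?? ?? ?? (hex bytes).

MEM[0x12,0x18,0x23,0x0c] = de 64 38 7d

#0 dst[0x0d+7] := {0xf1,0x5f,0xae,0xf6,0x64,0xde,0x55}
#1 dst[0x16+4] := {0x40,0xb4,0xf1,0x5f}
#2 dst[0x16+6] := {0xc0,0x3e,0xd3,0xf1,0x5f,0xae}
#3 dst[0x16+6] := {0xae,0xf6,0x64,0xde,0x55,0x7d}
#4 dst[0x0a+7] := {0xde,0x55,0x7d,0x55,0xae,0xf6,0x64}
query mem[0x12]=0xde, mem[0x18]=0x64, mem[0x23]=0x38, mem[0x0c]=0x7d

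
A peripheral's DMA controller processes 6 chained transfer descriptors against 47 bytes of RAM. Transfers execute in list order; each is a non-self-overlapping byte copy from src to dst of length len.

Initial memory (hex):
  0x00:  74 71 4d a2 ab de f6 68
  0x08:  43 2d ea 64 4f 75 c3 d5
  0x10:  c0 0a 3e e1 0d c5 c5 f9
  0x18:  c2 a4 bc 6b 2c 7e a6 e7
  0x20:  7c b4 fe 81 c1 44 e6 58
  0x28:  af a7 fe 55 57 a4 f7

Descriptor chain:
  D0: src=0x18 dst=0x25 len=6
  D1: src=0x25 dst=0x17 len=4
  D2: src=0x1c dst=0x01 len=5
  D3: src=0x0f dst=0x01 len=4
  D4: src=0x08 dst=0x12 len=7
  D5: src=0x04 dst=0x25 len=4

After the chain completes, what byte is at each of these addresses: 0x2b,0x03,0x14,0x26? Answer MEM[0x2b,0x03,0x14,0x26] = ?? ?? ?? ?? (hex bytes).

MEM[0x2b,0x03,0x14,0x26] = 55 0a ea 7c

D0: mem[0x25..0x2a] <- [c2 a4 bc 6b 2c 7e]
D1: mem[0x17..0x1a] <- [c2 a4 bc 6b]
D2: mem[0x01..0x05] <- [2c 7e a6 e7 7c]
D3: mem[0x01..0x04] <- [d5 c0 0a 3e]
D4: mem[0x12..0x18] <- [43 2d ea 64 4f 75 c3]
D5: mem[0x25..0x28] <- [3e 7c f6 68]
query mem[0x2b]=0x55, mem[0x03]=0x0a, mem[0x14]=0xea, mem[0x26]=0x7c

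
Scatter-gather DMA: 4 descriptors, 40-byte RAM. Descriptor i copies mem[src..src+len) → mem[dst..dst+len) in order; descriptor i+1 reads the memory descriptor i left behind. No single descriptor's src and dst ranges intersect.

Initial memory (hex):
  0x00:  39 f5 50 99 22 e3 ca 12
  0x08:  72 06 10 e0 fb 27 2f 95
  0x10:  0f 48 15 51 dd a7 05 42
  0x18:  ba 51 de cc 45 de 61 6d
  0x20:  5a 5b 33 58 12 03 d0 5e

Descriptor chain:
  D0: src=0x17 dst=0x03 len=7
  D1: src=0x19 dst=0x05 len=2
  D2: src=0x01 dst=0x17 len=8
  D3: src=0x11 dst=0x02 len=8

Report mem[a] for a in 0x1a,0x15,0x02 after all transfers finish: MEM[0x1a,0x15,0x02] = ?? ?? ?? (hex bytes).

MEM[0x1a,0x15,0x02] = ba a7 48

#0 dst[0x03+7] := {0x42,0xba,0x51,0xde,0xcc,0x45,0xde}
#1 dst[0x05+2] := {0x51,0xde}
#2 dst[0x17+8] := {0xf5,0x50,0x42,0xba,0x51,0xde,0xcc,0x45}
#3 dst[0x02+8] := {0x48,0x15,0x51,0xdd,0xa7,0x05,0xf5,0x50}
query mem[0x1a]=0xba, mem[0x15]=0xa7, mem[0x02]=0x48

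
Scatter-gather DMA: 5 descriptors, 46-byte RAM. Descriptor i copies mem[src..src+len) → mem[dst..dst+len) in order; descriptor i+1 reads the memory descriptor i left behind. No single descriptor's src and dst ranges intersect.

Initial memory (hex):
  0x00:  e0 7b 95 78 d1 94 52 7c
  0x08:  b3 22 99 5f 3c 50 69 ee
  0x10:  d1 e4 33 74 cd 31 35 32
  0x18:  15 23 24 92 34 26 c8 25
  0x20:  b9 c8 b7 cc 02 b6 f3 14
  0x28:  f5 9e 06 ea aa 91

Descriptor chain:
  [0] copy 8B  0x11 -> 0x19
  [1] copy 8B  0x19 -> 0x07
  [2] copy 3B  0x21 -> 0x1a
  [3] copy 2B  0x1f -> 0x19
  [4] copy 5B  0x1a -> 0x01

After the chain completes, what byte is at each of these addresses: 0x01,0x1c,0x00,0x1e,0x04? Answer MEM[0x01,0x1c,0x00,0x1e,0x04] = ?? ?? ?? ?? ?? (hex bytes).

[0] 0x11->0x19 len=8 : e4 33 74 cd 31 35 32 15
[1] 0x19->0x07 len=8 : e4 33 74 cd 31 35 32 15
[2] 0x21->0x1a len=3 : c8 b7 cc
[3] 0x1f->0x19 len=2 : 32 15
[4] 0x1a->0x01 len=5 : 15 b7 cc 31 35
query mem[0x01]=0x15, mem[0x1c]=0xcc, mem[0x00]=0xe0, mem[0x1e]=0x35, mem[0x04]=0x31

MEM[0x01,0x1c,0x00,0x1e,0x04] = 15 cc e0 35 31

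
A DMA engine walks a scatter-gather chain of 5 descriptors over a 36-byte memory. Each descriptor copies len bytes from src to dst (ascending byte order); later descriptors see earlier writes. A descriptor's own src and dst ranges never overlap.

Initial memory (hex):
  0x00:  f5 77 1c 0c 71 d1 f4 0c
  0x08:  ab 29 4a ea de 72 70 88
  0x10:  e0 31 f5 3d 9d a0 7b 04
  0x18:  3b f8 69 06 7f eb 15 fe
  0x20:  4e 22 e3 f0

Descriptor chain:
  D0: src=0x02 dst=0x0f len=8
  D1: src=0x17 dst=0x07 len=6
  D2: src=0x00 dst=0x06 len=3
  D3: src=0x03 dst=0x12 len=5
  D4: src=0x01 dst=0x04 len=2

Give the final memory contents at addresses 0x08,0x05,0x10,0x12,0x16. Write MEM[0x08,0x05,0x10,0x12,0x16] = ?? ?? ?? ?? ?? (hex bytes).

MEM[0x08,0x05,0x10,0x12,0x16] = 1c 1c 0c 0c 77

  after D0: wrote 8B at 0x0f = 1c0c71d1f40cab29
  after D1: wrote 6B at 0x07 = 043bf869067f
  after D2: wrote 3B at 0x06 = f5771c
  after D3: wrote 5B at 0x12 = 0c71d1f577
  after D4: wrote 2B at 0x04 = 771c
query mem[0x08]=0x1c, mem[0x05]=0x1c, mem[0x10]=0x0c, mem[0x12]=0x0c, mem[0x16]=0x77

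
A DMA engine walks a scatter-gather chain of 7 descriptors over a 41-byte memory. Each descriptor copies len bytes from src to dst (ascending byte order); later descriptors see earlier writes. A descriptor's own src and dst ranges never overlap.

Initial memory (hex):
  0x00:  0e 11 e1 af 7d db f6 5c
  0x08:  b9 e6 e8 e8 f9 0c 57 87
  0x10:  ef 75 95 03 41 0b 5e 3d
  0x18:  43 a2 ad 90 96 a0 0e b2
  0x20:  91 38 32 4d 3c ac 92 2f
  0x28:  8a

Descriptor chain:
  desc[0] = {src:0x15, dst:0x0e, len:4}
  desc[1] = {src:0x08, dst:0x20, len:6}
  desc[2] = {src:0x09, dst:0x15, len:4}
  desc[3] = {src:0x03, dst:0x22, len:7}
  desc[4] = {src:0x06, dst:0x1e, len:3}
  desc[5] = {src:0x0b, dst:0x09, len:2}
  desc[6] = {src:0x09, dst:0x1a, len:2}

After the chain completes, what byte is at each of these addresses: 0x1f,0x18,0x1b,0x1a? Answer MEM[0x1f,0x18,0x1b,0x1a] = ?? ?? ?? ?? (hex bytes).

[0] 0x15->0x0e len=4 : 0b 5e 3d 43
[1] 0x08->0x20 len=6 : b9 e6 e8 e8 f9 0c
[2] 0x09->0x15 len=4 : e6 e8 e8 f9
[3] 0x03->0x22 len=7 : af 7d db f6 5c b9 e6
[4] 0x06->0x1e len=3 : f6 5c b9
[5] 0x0b->0x09 len=2 : e8 f9
[6] 0x09->0x1a len=2 : e8 f9
query mem[0x1f]=0x5c, mem[0x18]=0xf9, mem[0x1b]=0xf9, mem[0x1a]=0xe8

MEM[0x1f,0x18,0x1b,0x1a] = 5c f9 f9 e8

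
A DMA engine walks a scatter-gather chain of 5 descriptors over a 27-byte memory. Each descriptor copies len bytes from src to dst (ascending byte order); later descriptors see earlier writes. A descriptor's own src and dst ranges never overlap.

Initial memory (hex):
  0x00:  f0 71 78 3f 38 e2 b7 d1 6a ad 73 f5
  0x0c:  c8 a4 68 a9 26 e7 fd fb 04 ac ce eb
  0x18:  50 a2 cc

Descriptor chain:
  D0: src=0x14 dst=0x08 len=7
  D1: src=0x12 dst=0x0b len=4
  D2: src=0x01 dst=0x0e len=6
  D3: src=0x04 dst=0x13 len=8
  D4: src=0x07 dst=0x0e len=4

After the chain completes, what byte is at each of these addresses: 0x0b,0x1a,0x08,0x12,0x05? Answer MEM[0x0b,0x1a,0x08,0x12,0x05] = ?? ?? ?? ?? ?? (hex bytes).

MEM[0x0b,0x1a,0x08,0x12,0x05] = fd fd 04 e2 e2

D0: mem[0x08..0x0e] <- [04 ac ce eb 50 a2 cc]
D1: mem[0x0b..0x0e] <- [fd fb 04 ac]
D2: mem[0x0e..0x13] <- [71 78 3f 38 e2 b7]
D3: mem[0x13..0x1a] <- [38 e2 b7 d1 04 ac ce fd]
D4: mem[0x0e..0x11] <- [d1 04 ac ce]
query mem[0x0b]=0xfd, mem[0x1a]=0xfd, mem[0x08]=0x04, mem[0x12]=0xe2, mem[0x05]=0xe2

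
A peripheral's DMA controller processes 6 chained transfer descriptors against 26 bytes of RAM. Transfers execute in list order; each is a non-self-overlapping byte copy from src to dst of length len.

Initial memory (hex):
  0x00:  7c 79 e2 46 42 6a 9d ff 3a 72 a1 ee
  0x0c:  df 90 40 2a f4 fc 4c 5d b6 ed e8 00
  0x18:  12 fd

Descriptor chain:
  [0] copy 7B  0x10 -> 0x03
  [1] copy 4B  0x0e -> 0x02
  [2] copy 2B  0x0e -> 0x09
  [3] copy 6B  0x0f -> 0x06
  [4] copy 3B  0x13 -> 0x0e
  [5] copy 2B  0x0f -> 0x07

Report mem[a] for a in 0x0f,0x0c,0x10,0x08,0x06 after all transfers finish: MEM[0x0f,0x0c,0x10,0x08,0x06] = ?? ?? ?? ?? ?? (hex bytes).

MEM[0x0f,0x0c,0x10,0x08,0x06] = b6 df ed ed 2a

  after D0: wrote 7B at 0x03 = f4fc4c5db6ede8
  after D1: wrote 4B at 0x02 = 402af4fc
  after D2: wrote 2B at 0x09 = 402a
  after D3: wrote 6B at 0x06 = 2af4fc4c5db6
  after D4: wrote 3B at 0x0e = 5db6ed
  after D5: wrote 2B at 0x07 = b6ed
query mem[0x0f]=0xb6, mem[0x0c]=0xdf, mem[0x10]=0xed, mem[0x08]=0xed, mem[0x06]=0x2a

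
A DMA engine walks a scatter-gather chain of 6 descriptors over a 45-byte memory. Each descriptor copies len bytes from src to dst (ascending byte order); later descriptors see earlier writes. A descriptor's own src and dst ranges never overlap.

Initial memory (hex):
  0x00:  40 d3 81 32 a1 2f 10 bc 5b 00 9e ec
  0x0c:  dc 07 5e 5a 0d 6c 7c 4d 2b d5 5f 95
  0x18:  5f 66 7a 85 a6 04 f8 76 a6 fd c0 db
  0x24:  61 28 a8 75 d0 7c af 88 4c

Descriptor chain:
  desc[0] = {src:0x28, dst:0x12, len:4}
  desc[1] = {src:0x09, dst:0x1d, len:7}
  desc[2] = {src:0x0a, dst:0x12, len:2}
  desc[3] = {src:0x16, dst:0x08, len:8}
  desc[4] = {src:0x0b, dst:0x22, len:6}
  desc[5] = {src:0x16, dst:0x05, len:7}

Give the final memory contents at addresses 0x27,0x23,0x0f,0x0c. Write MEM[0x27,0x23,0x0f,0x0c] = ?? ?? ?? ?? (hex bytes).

MEM[0x27,0x23,0x0f,0x0c] = 0d 7a 00 7a

  after D0: wrote 4B at 0x12 = d07caf88
  after D1: wrote 7B at 0x1d = 009eecdc075e5a
  after D2: wrote 2B at 0x12 = 9eec
  after D3: wrote 8B at 0x08 = 5f955f667a85a600
  after D4: wrote 6B at 0x22 = 667a85a6000d
  after D5: wrote 7B at 0x05 = 5f955f667a85a6
query mem[0x27]=0x0d, mem[0x23]=0x7a, mem[0x0f]=0x00, mem[0x0c]=0x7a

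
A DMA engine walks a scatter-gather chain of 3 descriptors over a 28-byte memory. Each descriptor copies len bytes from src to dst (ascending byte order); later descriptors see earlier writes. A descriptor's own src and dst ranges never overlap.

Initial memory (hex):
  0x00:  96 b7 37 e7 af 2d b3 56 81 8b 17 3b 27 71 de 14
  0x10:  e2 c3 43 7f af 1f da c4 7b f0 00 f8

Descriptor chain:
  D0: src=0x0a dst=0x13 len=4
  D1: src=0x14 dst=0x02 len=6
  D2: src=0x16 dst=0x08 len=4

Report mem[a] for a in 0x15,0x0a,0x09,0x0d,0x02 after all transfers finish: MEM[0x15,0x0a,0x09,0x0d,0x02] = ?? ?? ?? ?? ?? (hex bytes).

[0] 0x0a->0x13 len=4 : 17 3b 27 71
[1] 0x14->0x02 len=6 : 3b 27 71 c4 7b f0
[2] 0x16->0x08 len=4 : 71 c4 7b f0
query mem[0x15]=0x27, mem[0x0a]=0x7b, mem[0x09]=0xc4, mem[0x0d]=0x71, mem[0x02]=0x3b

MEM[0x15,0x0a,0x09,0x0d,0x02] = 27 7b c4 71 3b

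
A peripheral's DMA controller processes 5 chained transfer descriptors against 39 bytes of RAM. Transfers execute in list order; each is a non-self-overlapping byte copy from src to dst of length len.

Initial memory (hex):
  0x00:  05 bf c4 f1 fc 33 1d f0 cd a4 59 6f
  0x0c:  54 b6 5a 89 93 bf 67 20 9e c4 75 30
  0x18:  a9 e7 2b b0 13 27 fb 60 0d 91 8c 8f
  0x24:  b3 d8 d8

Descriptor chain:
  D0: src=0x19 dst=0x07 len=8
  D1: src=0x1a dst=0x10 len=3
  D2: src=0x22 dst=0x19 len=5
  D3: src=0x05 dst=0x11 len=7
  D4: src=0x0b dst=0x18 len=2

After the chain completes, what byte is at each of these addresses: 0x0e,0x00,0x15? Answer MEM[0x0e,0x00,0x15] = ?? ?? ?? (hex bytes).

[0] 0x19->0x07 len=8 : e7 2b b0 13 27 fb 60 0d
[1] 0x1a->0x10 len=3 : 2b b0 13
[2] 0x22->0x19 len=5 : 8c 8f b3 d8 d8
[3] 0x05->0x11 len=7 : 33 1d e7 2b b0 13 27
[4] 0x0b->0x18 len=2 : 27 fb
query mem[0x0e]=0x0d, mem[0x00]=0x05, mem[0x15]=0xb0

MEM[0x0e,0x00,0x15] = 0d 05 b0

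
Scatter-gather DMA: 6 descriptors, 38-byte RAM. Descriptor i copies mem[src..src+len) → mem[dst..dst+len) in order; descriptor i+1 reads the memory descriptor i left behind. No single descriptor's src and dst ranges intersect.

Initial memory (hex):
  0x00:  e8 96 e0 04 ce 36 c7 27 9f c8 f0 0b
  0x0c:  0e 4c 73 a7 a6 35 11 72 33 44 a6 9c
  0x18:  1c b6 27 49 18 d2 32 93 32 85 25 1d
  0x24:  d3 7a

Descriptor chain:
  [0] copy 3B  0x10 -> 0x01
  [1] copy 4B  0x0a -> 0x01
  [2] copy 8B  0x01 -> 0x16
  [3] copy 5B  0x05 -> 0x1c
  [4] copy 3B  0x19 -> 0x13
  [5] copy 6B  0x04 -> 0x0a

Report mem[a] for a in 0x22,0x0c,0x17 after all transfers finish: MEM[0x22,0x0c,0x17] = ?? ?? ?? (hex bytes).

#0 dst[0x01+3] := {0xa6,0x35,0x11}
#1 dst[0x01+4] := {0xf0,0x0b,0x0e,0x4c}
#2 dst[0x16+8] := {0xf0,0x0b,0x0e,0x4c,0x36,0xc7,0x27,0x9f}
#3 dst[0x1c+5] := {0x36,0xc7,0x27,0x9f,0xc8}
#4 dst[0x13+3] := {0x4c,0x36,0xc7}
#5 dst[0x0a+6] := {0x4c,0x36,0xc7,0x27,0x9f,0xc8}
query mem[0x22]=0x25, mem[0x0c]=0xc7, mem[0x17]=0x0b

MEM[0x22,0x0c,0x17] = 25 c7 0b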